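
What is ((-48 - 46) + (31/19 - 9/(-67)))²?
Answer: 13786047396/1620529 ≈ 8507.1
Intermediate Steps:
((-48 - 46) + (31/19 - 9/(-67)))² = (-94 + (31*(1/19) - 9*(-1/67)))² = (-94 + (31/19 + 9/67))² = (-94 + 2248/1273)² = (-117414/1273)² = 13786047396/1620529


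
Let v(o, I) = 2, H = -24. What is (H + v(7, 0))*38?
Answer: -836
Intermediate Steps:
(H + v(7, 0))*38 = (-24 + 2)*38 = -22*38 = -836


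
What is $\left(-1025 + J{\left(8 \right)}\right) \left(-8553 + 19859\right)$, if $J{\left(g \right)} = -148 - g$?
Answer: $-13352386$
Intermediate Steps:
$\left(-1025 + J{\left(8 \right)}\right) \left(-8553 + 19859\right) = \left(-1025 - 156\right) \left(-8553 + 19859\right) = \left(-1025 - 156\right) 11306 = \left(-1181\right) 11306 = -13352386$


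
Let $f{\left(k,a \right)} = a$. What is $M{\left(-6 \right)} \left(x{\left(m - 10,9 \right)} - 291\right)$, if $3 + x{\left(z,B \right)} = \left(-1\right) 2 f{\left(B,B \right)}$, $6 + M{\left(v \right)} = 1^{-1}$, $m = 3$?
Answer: $1560$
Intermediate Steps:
$M{\left(v \right)} = -5$ ($M{\left(v \right)} = -6 + 1^{-1} = -6 + 1 = -5$)
$x{\left(z,B \right)} = -3 - 2 B$ ($x{\left(z,B \right)} = -3 + \left(-1\right) 2 B = -3 - 2 B$)
$M{\left(-6 \right)} \left(x{\left(m - 10,9 \right)} - 291\right) = - 5 \left(\left(-3 - 18\right) - 291\right) = - 5 \left(-21 - 291\right) = \left(-5\right) \left(-312\right) = 1560$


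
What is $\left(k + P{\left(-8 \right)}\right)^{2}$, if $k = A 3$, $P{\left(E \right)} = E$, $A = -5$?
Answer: $529$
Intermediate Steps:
$k = -15$ ($k = \left(-5\right) 3 = -15$)
$\left(k + P{\left(-8 \right)}\right)^{2} = \left(-15 - 8\right)^{2} = \left(-23\right)^{2} = 529$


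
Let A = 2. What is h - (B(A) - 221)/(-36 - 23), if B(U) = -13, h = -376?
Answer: -22418/59 ≈ -379.97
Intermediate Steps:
h - (B(A) - 221)/(-36 - 23) = -376 - (-13 - 221)/(-36 - 23) = -376 - (-234)/(-59) = -376 - (-234)*(-1)/59 = -376 - 1*234/59 = -376 - 234/59 = -22418/59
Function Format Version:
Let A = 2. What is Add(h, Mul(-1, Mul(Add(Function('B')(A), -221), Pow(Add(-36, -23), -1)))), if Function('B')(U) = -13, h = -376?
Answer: Rational(-22418, 59) ≈ -379.97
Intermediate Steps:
Add(h, Mul(-1, Mul(Add(Function('B')(A), -221), Pow(Add(-36, -23), -1)))) = Add(-376, Mul(-1, Mul(Add(-13, -221), Pow(Add(-36, -23), -1)))) = Add(-376, Mul(-1, Mul(-234, Pow(-59, -1)))) = Add(-376, Mul(-1, Mul(-234, Rational(-1, 59)))) = Add(-376, Mul(-1, Rational(234, 59))) = Add(-376, Rational(-234, 59)) = Rational(-22418, 59)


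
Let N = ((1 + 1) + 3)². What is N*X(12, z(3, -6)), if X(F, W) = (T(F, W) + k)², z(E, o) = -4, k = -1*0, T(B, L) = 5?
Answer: 625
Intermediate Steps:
k = 0
X(F, W) = 25 (X(F, W) = (5 + 0)² = 5² = 25)
N = 25 (N = (2 + 3)² = 5² = 25)
N*X(12, z(3, -6)) = 25*25 = 625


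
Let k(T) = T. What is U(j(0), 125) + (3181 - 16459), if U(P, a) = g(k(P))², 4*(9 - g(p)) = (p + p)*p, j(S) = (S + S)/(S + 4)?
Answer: -13197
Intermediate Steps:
j(S) = 2*S/(4 + S) (j(S) = (2*S)/(4 + S) = 2*S/(4 + S))
g(p) = 9 - p²/2 (g(p) = 9 - (p + p)*p/4 = 9 - 2*p*p/4 = 9 - p²/2)
U(P, a) = (9 - P²/2)²
U(j(0), 125) + (3181 - 16459) = (-18 + (2*0/(4 + 0))²)²/4 + (3181 - 16459) = (-18 + (2*0/4)²)²/4 - 13278 = (-18 + (2*0*(¼))²)²/4 - 13278 = (-18 + 0²)²/4 - 13278 = (-18 + 0)²/4 - 13278 = (¼)*(-18)² - 13278 = (¼)*324 - 13278 = 81 - 13278 = -13197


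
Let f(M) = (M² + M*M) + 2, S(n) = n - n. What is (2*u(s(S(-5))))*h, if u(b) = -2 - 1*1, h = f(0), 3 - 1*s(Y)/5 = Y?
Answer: -12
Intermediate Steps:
S(n) = 0
s(Y) = 15 - 5*Y
f(M) = 2 + 2*M² (f(M) = (M² + M²) + 2 = 2*M² + 2 = 2 + 2*M²)
h = 2 (h = 2 + 2*0² = 2 + 2*0 = 2 + 0 = 2)
u(b) = -3 (u(b) = -2 - 1 = -3)
(2*u(s(S(-5))))*h = (2*(-3))*2 = -6*2 = -12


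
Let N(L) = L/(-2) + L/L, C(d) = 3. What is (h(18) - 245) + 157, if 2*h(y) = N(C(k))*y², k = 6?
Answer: -169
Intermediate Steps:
N(L) = 1 - L/2 (N(L) = L*(-½) + 1 = -L/2 + 1 = 1 - L/2)
h(y) = -y²/4 (h(y) = ((1 - ½*3)*y²)/2 = ((1 - 3/2)*y²)/2 = (-y²/2)/2 = -y²/4)
(h(18) - 245) + 157 = (-¼*18² - 245) + 157 = (-¼*324 - 245) + 157 = (-81 - 245) + 157 = -326 + 157 = -169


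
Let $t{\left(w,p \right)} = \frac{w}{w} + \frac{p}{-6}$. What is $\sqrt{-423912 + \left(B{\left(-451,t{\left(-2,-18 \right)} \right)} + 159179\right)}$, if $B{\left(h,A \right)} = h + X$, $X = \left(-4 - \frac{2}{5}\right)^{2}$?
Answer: $\frac{2 i \sqrt{1657279}}{5} \approx 514.94 i$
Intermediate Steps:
$X = \frac{484}{25}$ ($X = \left(-4 - \frac{2}{5}\right)^{2} = \left(- \frac{22}{5}\right)^{2} = \frac{484}{25} \approx 19.36$)
$t{\left(w,p \right)} = 1 - \frac{p}{6}$ ($t{\left(w,p \right)} = 1 + p \left(- \frac{1}{6}\right) = 1 - \frac{p}{6}$)
$B{\left(h,A \right)} = \frac{484}{25} + h$ ($B{\left(h,A \right)} = h + \frac{484}{25} = \frac{484}{25} + h$)
$\sqrt{-423912 + \left(B{\left(-451,t{\left(-2,-18 \right)} \right)} + 159179\right)} = \sqrt{-423912 + \left(\left(\frac{484}{25} - 451\right) + 159179\right)} = \sqrt{-423912 + \left(- \frac{10791}{25} + 159179\right)} = \sqrt{-423912 + \frac{3968684}{25}} = \sqrt{- \frac{6629116}{25}} = \frac{2 i \sqrt{1657279}}{5}$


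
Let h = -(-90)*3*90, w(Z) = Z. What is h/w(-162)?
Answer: -150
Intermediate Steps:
h = 24300 (h = -90*(-3)*90 = 270*90 = 24300)
h/w(-162) = 24300/(-162) = 24300*(-1/162) = -150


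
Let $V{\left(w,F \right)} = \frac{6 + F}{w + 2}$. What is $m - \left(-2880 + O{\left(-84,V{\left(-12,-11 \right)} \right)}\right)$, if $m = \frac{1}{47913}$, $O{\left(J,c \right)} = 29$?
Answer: $\frac{136599964}{47913} \approx 2851.0$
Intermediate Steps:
$V{\left(w,F \right)} = \frac{6 + F}{2 + w}$
$m = \frac{1}{47913} \approx 2.0871 \cdot 10^{-5}$
$m - \left(-2880 + O{\left(-84,V{\left(-12,-11 \right)} \right)}\right) = \frac{1}{47913} - \left(-2880 + 29\right) = \frac{1}{47913} - -2851 = \frac{1}{47913} + 2851 = \frac{136599964}{47913}$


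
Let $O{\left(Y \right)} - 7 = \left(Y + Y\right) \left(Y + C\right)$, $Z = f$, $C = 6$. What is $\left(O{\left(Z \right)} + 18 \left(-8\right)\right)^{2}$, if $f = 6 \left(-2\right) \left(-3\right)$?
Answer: $8334769$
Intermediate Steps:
$f = 36$ ($f = \left(-12\right) \left(-3\right) = 36$)
$Z = 36$
$O{\left(Y \right)} = 7 + 2 Y \left(6 + Y\right)$ ($O{\left(Y \right)} = 7 + \left(Y + Y\right) \left(Y + 6\right) = 7 + 2 Y \left(6 + Y\right)$)
$\left(O{\left(Z \right)} + 18 \left(-8\right)\right)^{2} = \left(\left(7 + 2 \cdot 36^{2} + 12 \cdot 36\right) + 18 \left(-8\right)\right)^{2} = \left(\left(7 + 2 \cdot 1296 + 432\right) - 144\right)^{2} = \left(\left(7 + 2592 + 432\right) - 144\right)^{2} = \left(3031 - 144\right)^{2} = 2887^{2} = 8334769$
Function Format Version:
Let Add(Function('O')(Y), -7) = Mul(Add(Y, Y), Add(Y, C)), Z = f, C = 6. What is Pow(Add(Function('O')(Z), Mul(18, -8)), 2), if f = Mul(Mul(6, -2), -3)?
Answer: 8334769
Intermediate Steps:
f = 36 (f = Mul(-12, -3) = 36)
Z = 36
Function('O')(Y) = Add(7, Mul(2, Y, Add(6, Y))) (Function('O')(Y) = Add(7, Mul(Add(Y, Y), Add(Y, 6))) = Add(7, Mul(Mul(2, Y), Add(6, Y))) = Add(7, Mul(2, Y, Add(6, Y))))
Pow(Add(Function('O')(Z), Mul(18, -8)), 2) = Pow(Add(Add(7, Mul(2, Pow(36, 2)), Mul(12, 36)), Mul(18, -8)), 2) = Pow(Add(Add(7, Mul(2, 1296), 432), -144), 2) = Pow(Add(Add(7, 2592, 432), -144), 2) = Pow(Add(3031, -144), 2) = Pow(2887, 2) = 8334769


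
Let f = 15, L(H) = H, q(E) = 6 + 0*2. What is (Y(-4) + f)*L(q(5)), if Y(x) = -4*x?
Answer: 186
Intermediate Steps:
q(E) = 6 (q(E) = 6 + 0 = 6)
(Y(-4) + f)*L(q(5)) = (-4*(-4) + 15)*6 = (16 + 15)*6 = 31*6 = 186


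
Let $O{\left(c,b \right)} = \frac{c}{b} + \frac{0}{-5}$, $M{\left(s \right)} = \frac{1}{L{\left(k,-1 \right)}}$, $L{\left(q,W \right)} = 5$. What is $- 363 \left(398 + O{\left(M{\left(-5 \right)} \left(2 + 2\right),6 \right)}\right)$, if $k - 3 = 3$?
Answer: $- \frac{722612}{5} \approx -1.4452 \cdot 10^{5}$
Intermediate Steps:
$k = 6$ ($k = 3 + 3 = 6$)
$M{\left(s \right)} = \frac{1}{5}$
$O{\left(c,b \right)} = \frac{c}{b}$ ($O{\left(c,b \right)} = \frac{c}{b} + 0 \left(- \frac{1}{5}\right) = \frac{c}{b} + 0 = \frac{c}{b}$)
$- 363 \left(398 + O{\left(M{\left(-5 \right)} \left(2 + 2\right),6 \right)}\right) = - 363 \left(398 + \frac{\frac{1}{5} \left(2 + 2\right)}{6}\right) = - 363 \left(398 + \frac{1}{5} \cdot 4 \cdot \frac{1}{6}\right) = - 363 \left(398 + \frac{4}{5} \cdot \frac{1}{6}\right) = - 363 \left(398 + \frac{2}{15}\right) = \left(-363\right) \frac{5972}{15} = - \frac{722612}{5}$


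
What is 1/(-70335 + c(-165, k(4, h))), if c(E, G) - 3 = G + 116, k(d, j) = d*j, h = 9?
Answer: -1/70180 ≈ -1.4249e-5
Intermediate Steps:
c(E, G) = 119 + G (c(E, G) = 3 + (G + 116) = 3 + (116 + G) = 119 + G)
1/(-70335 + c(-165, k(4, h))) = 1/(-70335 + (119 + 4*9)) = 1/(-70335 + (119 + 36)) = 1/(-70335 + 155) = 1/(-70180) = -1/70180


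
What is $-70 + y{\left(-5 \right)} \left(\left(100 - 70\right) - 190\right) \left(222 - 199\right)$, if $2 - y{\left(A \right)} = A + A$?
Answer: $-44230$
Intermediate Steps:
$y{\left(A \right)} = 2 - 2 A$ ($y{\left(A \right)} = 2 - \left(A + A\right) = 2 - 2 A$)
$-70 + y{\left(-5 \right)} \left(\left(100 - 70\right) - 190\right) \left(222 - 199\right) = -70 + \left(2 - -10\right) \left(\left(100 - 70\right) - 190\right) \left(222 - 199\right) = -70 + \left(2 + 10\right) \left(\left(100 - 70\right) - 190\right) 23 = -70 + 12 \left(30 - 190\right) 23 = -70 + 12 \left(\left(-160\right) 23\right) = -70 + 12 \left(-3680\right) = -70 - 44160 = -44230$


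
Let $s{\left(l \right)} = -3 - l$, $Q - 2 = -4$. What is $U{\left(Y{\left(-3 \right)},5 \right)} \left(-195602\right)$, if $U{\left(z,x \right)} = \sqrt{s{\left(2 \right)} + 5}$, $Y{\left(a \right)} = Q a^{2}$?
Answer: $0$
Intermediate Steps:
$Q = -2$ ($Q = 2 - 4 = -2$)
$Y{\left(a \right)} = - 2 a^{2}$
$U{\left(z,x \right)} = 0$ ($U{\left(z,x \right)} = \sqrt{\left(-3 - 2\right) + 5} = \sqrt{-5 + 5} = \sqrt{0} = 0$)
$U{\left(Y{\left(-3 \right)},5 \right)} \left(-195602\right) = 0 \left(-195602\right) = 0$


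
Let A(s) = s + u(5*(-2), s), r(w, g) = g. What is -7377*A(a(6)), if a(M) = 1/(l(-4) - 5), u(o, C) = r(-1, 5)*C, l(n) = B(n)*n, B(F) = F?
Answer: -44262/11 ≈ -4023.8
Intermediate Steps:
l(n) = n² (l(n) = n*n = n²)
u(o, C) = 5*C
a(M) = 1/11 (a(M) = 1/((-4)² - 5) = 1/(16 - 5) = 1/11)
A(s) = 6*s (A(s) = s + 5*s = 6*s)
-7377*A(a(6)) = -44262/11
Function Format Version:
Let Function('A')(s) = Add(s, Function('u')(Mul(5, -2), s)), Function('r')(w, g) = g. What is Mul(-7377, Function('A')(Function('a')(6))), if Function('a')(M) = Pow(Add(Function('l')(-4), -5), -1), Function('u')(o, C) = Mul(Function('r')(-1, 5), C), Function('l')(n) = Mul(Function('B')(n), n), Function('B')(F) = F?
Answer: Rational(-44262, 11) ≈ -4023.8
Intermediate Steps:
Function('l')(n) = Pow(n, 2) (Function('l')(n) = Mul(n, n) = Pow(n, 2))
Function('u')(o, C) = Mul(5, C)
Function('a')(M) = Rational(1, 11) (Function('a')(M) = Pow(Add(Pow(-4, 2), -5), -1) = Pow(Add(16, -5), -1) = Pow(11, -1) = Rational(1, 11))
Function('A')(s) = Mul(6, s) (Function('A')(s) = Add(s, Mul(5, s)) = Mul(6, s))
Mul(-7377, Function('A')(Function('a')(6))) = Mul(-7377, Mul(6, Rational(1, 11))) = Mul(-7377, Rational(6, 11)) = Rational(-44262, 11)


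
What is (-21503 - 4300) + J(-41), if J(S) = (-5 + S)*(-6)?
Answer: -25527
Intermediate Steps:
J(S) = 30 - 6*S
(-21503 - 4300) + J(-41) = (-21503 - 4300) + (30 - 6*(-41)) = -25803 + (30 + 246) = -25803 + 276 = -25527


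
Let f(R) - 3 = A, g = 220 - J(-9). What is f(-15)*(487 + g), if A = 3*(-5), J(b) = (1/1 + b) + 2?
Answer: -8556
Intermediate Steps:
J(b) = 3 + b (J(b) = (1 + b) + 2 = 3 + b)
A = -15
g = 226 (g = 220 - (3 - 9) = 220 - 1*(-6) = 220 + 6 = 226)
f(R) = -12 (f(R) = 3 - 15 = -12)
f(-15)*(487 + g) = -12*(487 + 226) = -12*713 = -8556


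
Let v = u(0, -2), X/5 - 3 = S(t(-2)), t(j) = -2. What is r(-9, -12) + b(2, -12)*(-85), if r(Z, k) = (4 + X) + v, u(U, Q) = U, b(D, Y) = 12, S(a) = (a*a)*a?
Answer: -1041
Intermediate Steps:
S(a) = a**3 (S(a) = a**2*a = a**3)
X = -25 (X = 15 + 5*(-2)**3 = 15 + 5*(-8) = 15 - 40 = -25)
v = 0
r(Z, k) = -21 (r(Z, k) = (4 - 25) + 0 = -21 + 0 = -21)
r(-9, -12) + b(2, -12)*(-85) = -21 + 12*(-85) = -21 - 1020 = -1041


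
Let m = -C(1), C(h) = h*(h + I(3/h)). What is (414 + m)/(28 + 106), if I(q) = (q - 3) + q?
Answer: 205/67 ≈ 3.0597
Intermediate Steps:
I(q) = -3 + 2*q (I(q) = (-3 + q) + q = -3 + 2*q)
C(h) = h*(-3 + h + 6/h) (C(h) = h*(h + (-3 + 2*(3/h))) = h*(h + (-3 + 6/h)) = h*(-3 + h + 6/h))
m = -4 (m = -(6 + 1*(-3 + 1)) = -(6 + 1*(-2)) = -(6 - 2) = -1*4 = -4)
(414 + m)/(28 + 106) = (414 - 4)/(28 + 106) = 410/134 = 410*(1/134) = 205/67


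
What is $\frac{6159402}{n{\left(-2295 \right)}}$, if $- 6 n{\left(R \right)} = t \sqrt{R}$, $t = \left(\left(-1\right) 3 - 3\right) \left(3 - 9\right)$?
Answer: $\frac{114063 i \sqrt{255}}{85} \approx 21429.0 i$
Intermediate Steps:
$t = 36$ ($t = \left(-3 - 3\right) \left(-6\right) = \left(-6\right) \left(-6\right) = 36$)
$n{\left(R \right)} = - 6 \sqrt{R}$ ($n{\left(R \right)} = - \frac{36 \sqrt{R}}{6} = - 6 \sqrt{R}$)
$\frac{6159402}{n{\left(-2295 \right)}} = \frac{6159402}{\left(-6\right) \sqrt{-2295}} = \frac{6159402}{\left(-6\right) 3 i \sqrt{255}} = \frac{6159402}{\left(-18\right) i \sqrt{255}} = 6159402 \frac{i \sqrt{255}}{4590} = \frac{114063 i \sqrt{255}}{85}$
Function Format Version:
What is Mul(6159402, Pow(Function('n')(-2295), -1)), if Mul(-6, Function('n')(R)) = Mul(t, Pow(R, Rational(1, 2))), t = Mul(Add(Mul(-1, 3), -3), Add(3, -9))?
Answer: Mul(Rational(114063, 85), I, Pow(255, Rational(1, 2))) ≈ Mul(21429., I)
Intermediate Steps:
t = 36 (t = Mul(Add(-3, -3), -6) = Mul(-6, -6) = 36)
Function('n')(R) = Mul(-6, Pow(R, Rational(1, 2))) (Function('n')(R) = Mul(Rational(-1, 6), Mul(36, Pow(R, Rational(1, 2)))) = Mul(-6, Pow(R, Rational(1, 2))))
Mul(6159402, Pow(Function('n')(-2295), -1)) = Mul(6159402, Pow(Mul(-6, Pow(-2295, Rational(1, 2))), -1)) = Mul(6159402, Pow(Mul(-6, Mul(3, I, Pow(255, Rational(1, 2)))), -1)) = Mul(6159402, Pow(Mul(-18, I, Pow(255, Rational(1, 2))), -1)) = Mul(6159402, Mul(Rational(1, 4590), I, Pow(255, Rational(1, 2)))) = Mul(Rational(114063, 85), I, Pow(255, Rational(1, 2)))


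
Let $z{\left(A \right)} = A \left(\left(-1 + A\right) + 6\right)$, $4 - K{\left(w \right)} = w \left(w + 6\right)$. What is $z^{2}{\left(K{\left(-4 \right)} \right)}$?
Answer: $41616$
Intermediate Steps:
$K{\left(w \right)} = 4 - w \left(6 + w\right)$ ($K{\left(w \right)} = 4 - w \left(w + 6\right) = 4 - w \left(6 + w\right)$)
$z{\left(A \right)} = A \left(5 + A\right)$
$z^{2}{\left(K{\left(-4 \right)} \right)} = \left(\left(4 - \left(-4\right)^{2} - -24\right) \left(5 - -12\right)\right)^{2} = \left(\left(4 - 16 + 24\right) \left(5 + \left(4 - 16 + 24\right)\right)\right)^{2} = \left(12 \left(5 + 12\right)\right)^{2} = \left(12 \cdot 17\right)^{2} = 204^{2} = 41616$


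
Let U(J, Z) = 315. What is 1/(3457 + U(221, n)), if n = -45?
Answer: 1/3772 ≈ 0.00026511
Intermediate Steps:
1/(3457 + U(221, n)) = 1/(3457 + 315) = 1/3772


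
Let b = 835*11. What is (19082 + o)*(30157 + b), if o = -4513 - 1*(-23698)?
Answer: 1505500314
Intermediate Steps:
o = 19185 (o = -4513 + 23698 = 19185)
b = 9185
(19082 + o)*(30157 + b) = (19082 + 19185)*(30157 + 9185) = 38267*39342 = 1505500314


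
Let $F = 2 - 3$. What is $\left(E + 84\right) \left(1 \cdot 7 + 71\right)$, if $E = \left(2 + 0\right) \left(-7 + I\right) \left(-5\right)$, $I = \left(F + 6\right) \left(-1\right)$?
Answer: $15912$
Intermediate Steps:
$F = -1$
$I = -5$ ($I = \left(-1 + 6\right) \left(-1\right) = 5 \left(-1\right) = -5$)
$E = 120$ ($E = \left(2 + 0\right) \left(-7 - 5\right) \left(-5\right) = 2 \left(-12\right) \left(-5\right) = \left(-24\right) \left(-5\right) = 120$)
$\left(E + 84\right) \left(1 \cdot 7 + 71\right) = \left(120 + 84\right) \left(1 \cdot 7 + 71\right) = 204 \left(7 + 71\right) = 204 \cdot 78 = 15912$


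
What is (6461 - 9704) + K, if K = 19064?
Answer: 15821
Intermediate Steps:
(6461 - 9704) + K = (6461 - 9704) + 19064 = -3243 + 19064 = 15821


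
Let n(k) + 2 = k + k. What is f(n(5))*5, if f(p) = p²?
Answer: 320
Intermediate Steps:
n(k) = -2 + 2*k (n(k) = -2 + (k + k) = -2 + 2*k)
f(n(5))*5 = (-2 + 2*5)²*5 = (-2 + 10)²*5 = 8²*5 = 64*5 = 320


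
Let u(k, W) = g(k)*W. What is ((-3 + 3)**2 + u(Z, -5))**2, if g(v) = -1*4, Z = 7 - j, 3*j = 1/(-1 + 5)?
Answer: 400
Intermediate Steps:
j = 1/12 (j = 1/(3*(-1 + 5)) = (1/3)/4 = (1/3)*(1/4) = 1/12 ≈ 0.083333)
Z = 83/12 (Z = 7 - 1*1/12 = 7 - 1/12 = 83/12 ≈ 6.9167)
g(v) = -4
u(k, W) = -4*W
((-3 + 3)**2 + u(Z, -5))**2 = ((-3 + 3)**2 - 4*(-5))**2 = (0**2 + 20)**2 = (0 + 20)**2 = 20**2 = 400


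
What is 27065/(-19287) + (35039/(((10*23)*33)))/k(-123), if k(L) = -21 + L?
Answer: -3361862177/2342213280 ≈ -1.4353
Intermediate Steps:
27065/(-19287) + (35039/(((10*23)*33)))/k(-123) = 27065/(-19287) + (35039/(((10*23)*33)))/(-21 - 123) = 27065*(-1/19287) + (35039/((230*33)))/(-144) = -27065/19287 + (35039/7590)*(-1/144) = -27065/19287 - 35039/1092960 = -3361862177/2342213280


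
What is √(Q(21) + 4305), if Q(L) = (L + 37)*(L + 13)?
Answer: √6277 ≈ 79.228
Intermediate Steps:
Q(L) = (13 + L)*(37 + L) (Q(L) = (37 + L)*(13 + L) = (13 + L)*(37 + L))
√(Q(21) + 4305) = √((481 + 21² + 50*21) + 4305) = √((481 + 441 + 1050) + 4305) = √(1972 + 4305) = √6277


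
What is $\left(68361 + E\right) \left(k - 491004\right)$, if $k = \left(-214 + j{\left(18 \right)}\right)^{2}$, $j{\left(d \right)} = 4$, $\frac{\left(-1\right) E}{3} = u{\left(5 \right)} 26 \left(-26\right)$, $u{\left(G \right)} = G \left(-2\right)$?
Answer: $-21487591224$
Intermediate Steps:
$u{\left(G \right)} = - 2 G$
$E = -20280$ ($E = - 3 \left(-2\right) 5 \cdot 26 \left(-26\right) = - 3 \left(-10\right) 26 \left(-26\right) = - 3 \left(\left(-260\right) \left(-26\right)\right) = \left(-3\right) 6760 = -20280$)
$k = 44100$ ($k = \left(-214 + 4\right)^{2} = \left(-210\right)^{2} = 44100$)
$\left(68361 + E\right) \left(k - 491004\right) = \left(68361 - 20280\right) \left(44100 - 491004\right) = 48081 \left(-446904\right) = -21487591224$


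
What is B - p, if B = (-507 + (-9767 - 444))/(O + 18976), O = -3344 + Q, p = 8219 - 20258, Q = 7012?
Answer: 136300199/11322 ≈ 12039.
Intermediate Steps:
p = -12039
O = 3668 (O = -3344 + 7012 = 3668)
B = -5359/11322 (B = (-507 + (-9767 - 444))/(3668 + 18976) = (-507 - 10211)/22644 = -10718*1/22644 = -5359/11322 ≈ -0.47333)
B - p = -5359/11322 - 1*(-12039) = -5359/11322 + 12039 = 136300199/11322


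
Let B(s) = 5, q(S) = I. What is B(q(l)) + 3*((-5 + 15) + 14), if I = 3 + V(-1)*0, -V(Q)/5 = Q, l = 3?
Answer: 77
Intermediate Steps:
V(Q) = -5*Q
I = 3 (I = 3 - 5*(-1)*0 = 3 + 5*0 = 3 + 0 = 3)
q(S) = 3
B(q(l)) + 3*((-5 + 15) + 14) = 5 + 3*((-5 + 15) + 14) = 5 + 3*(10 + 14) = 5 + 3*24 = 5 + 72 = 77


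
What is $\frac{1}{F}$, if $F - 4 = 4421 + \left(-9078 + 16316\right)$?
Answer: $\frac{1}{11663} \approx 8.5741 \cdot 10^{-5}$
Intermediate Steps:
$F = 11663$ ($F = 4 + \left(4421 + \left(-9078 + 16316\right)\right) = 4 + \left(4421 + 7238\right) = 4 + 11659 = 11663$)
$\frac{1}{F} = \frac{1}{11663}$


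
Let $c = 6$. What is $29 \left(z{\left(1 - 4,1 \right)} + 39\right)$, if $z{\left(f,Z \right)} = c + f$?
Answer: $1218$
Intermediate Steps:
$z{\left(f,Z \right)} = 6 + f$
$29 \left(z{\left(1 - 4,1 \right)} + 39\right) = 29 \left(\left(6 + \left(1 - 4\right)\right) + 39\right) = 29 \left(\left(6 - 3\right) + 39\right) = 29 \left(3 + 39\right) = 29 \cdot 42 = 1218$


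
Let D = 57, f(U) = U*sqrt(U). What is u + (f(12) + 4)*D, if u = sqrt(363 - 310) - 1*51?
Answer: 177 + sqrt(53) + 1368*sqrt(3) ≈ 2553.7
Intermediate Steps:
f(U) = U**(3/2)
u = -51 + sqrt(53) (u = sqrt(53) - 51 = -51 + sqrt(53) ≈ -43.720)
u + (f(12) + 4)*D = (-51 + sqrt(53)) + (12**(3/2) + 4)*57 = (-51 + sqrt(53)) + (24*sqrt(3) + 4)*57 = (-51 + sqrt(53)) + (4 + 24*sqrt(3))*57 = (-51 + sqrt(53)) + (228 + 1368*sqrt(3)) = 177 + sqrt(53) + 1368*sqrt(3)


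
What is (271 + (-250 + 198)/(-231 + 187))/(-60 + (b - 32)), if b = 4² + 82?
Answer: 499/11 ≈ 45.364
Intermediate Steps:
b = 98 (b = 16 + 82 = 98)
(271 + (-250 + 198)/(-231 + 187))/(-60 + (b - 32)) = (271 + (-250 + 198)/(-231 + 187))/(-60 + (98 - 32)) = (271 - 52/(-44))/(-60 + 66) = (271 - 52*(-1/44))/6 = (271 + 13/11)*(⅙) = (2994/11)*(⅙) = 499/11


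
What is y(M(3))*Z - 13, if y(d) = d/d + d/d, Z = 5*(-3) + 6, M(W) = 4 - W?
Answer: -31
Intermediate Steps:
Z = -9 (Z = -15 + 6 = -9)
y(d) = 2 (y(d) = 1 + 1 = 2)
y(M(3))*Z - 13 = 2*(-9) - 13 = -18 - 13 = -31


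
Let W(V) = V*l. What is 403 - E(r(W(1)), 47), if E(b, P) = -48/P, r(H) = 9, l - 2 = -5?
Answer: 18989/47 ≈ 404.02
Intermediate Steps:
l = -3 (l = 2 - 5 = -3)
W(V) = -3*V (W(V) = V*(-3) = -3*V)
403 - E(r(W(1)), 47) = 403 - (-48)/47 = 403 - 1*(-48/47) = 403 + 48/47 = 18989/47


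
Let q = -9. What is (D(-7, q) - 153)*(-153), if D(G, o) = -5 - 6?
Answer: 25092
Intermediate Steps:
D(G, o) = -11
(D(-7, q) - 153)*(-153) = (-11 - 153)*(-153) = -164*(-153) = 25092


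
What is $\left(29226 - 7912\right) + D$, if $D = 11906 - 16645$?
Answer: $16575$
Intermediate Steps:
$D = -4739$
$\left(29226 - 7912\right) + D = \left(29226 - 7912\right) - 4739 = 21314 - 4739 = 16575$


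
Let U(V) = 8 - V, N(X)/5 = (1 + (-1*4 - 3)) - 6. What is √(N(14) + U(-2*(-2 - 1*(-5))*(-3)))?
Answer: I*√70 ≈ 8.3666*I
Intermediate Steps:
N(X) = -60 (N(X) = 5*((1 + (-1*4 - 3)) - 6) = 5*((1 + (-4 - 3)) - 6) = 5*((1 - 7) - 6) = 5*(-6 - 6) = 5*(-12) = -60)
√(N(14) + U(-2*(-2 - 1*(-5))*(-3))) = √(-60 + (8 - (-2*(-2 - 1*(-5)))*(-3))) = √(-60 + (8 - (-2*(-2 + 5))*(-3))) = √(-60 + (8 - (-2*3)*(-3))) = √(-60 + (8 - (-6)*(-3))) = √(-60 + (8 - 1*18)) = √(-60 + (8 - 18)) = √(-60 - 10) = √(-70) = I*√70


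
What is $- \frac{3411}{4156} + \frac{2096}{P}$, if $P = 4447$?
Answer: $- \frac{6457741}{18481732} \approx -0.34941$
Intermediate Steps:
$- \frac{3411}{4156} + \frac{2096}{P} = - \frac{3411}{4156} + \frac{2096}{4447} = - \frac{6457741}{18481732}$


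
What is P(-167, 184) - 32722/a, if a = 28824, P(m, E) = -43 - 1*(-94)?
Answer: 718651/14412 ≈ 49.865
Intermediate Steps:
P(m, E) = 51 (P(m, E) = -43 + 94 = 51)
P(-167, 184) - 32722/a = 51 - 32722/28824 = 51 - 32722*1/28824 = 51 - 16361/14412 = 718651/14412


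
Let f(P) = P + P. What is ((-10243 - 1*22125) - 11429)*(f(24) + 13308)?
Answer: -584952732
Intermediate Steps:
f(P) = 2*P
((-10243 - 1*22125) - 11429)*(f(24) + 13308) = ((-10243 - 1*22125) - 11429)*(2*24 + 13308) = ((-10243 - 22125) - 11429)*(48 + 13308) = (-32368 - 11429)*13356 = -43797*13356 = -584952732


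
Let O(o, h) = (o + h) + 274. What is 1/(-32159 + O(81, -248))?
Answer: -1/32052 ≈ -3.1199e-5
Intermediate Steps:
O(o, h) = 274 + h + o (O(o, h) = (h + o) + 274 = 274 + h + o)
1/(-32159 + O(81, -248)) = 1/(-32159 + (274 - 248 + 81)) = 1/(-32159 + 107) = 1/(-32052) = -1/32052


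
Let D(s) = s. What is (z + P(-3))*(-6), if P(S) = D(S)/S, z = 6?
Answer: -42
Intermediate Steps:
P(S) = 1 (P(S) = S/S = 1)
(z + P(-3))*(-6) = (6 + 1)*(-6) = 7*(-6) = -42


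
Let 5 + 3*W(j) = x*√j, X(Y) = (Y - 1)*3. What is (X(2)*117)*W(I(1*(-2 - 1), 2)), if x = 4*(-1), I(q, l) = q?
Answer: -585 - 468*I*√3 ≈ -585.0 - 810.6*I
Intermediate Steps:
x = -4
X(Y) = -3 + 3*Y (X(Y) = (-1 + Y)*3 = -3 + 3*Y)
W(j) = -5/3 - 4*√j/3 (W(j) = -5/3 + (-4*√j)/3 = -5/3 - 4*√j/3)
(X(2)*117)*W(I(1*(-2 - 1), 2)) = ((-3 + 3*2)*117)*(-5/3 - 4*√(-2 - 1)/3) = ((-3 + 6)*117)*(-5/3 - 4*I*√3/3) = (3*117)*(-5/3 - 4*I*√3/3) = 351*(-5/3 - 4*I*√3/3) = -585 - 468*I*√3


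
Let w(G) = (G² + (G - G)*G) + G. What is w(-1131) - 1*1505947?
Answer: -227917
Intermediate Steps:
w(G) = G + G² (w(G) = (G² + 0*G) + G = (G² + 0) + G = G² + G = G + G²)
w(-1131) - 1*1505947 = -1131*(1 - 1131) - 1*1505947 = -1131*(-1130) - 1505947 = 1278030 - 1505947 = -227917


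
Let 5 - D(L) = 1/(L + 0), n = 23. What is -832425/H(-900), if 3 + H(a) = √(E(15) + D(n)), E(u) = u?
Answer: -6381925/28 - 277475*√1173/28 ≈ -5.6733e+5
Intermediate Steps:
D(L) = 5 - 1/L (D(L) = 5 - 1/(L + 0) = 5 - 1/L)
H(a) = -3 + 3*√1173/23 (H(a) = -3 + √(15 + (5 - 1/23)) = -3 + √(15 + 114/23) = -3 + √(459/23) = -3 + 3*√1173/23)
-832425/H(-900) = -832425/(-3 + 3*√1173/23)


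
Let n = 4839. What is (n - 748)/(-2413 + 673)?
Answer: -4091/1740 ≈ -2.3512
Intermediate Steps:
(n - 748)/(-2413 + 673) = (4839 - 748)/(-2413 + 673) = 4091/(-1740) = 4091*(-1/1740) = -4091/1740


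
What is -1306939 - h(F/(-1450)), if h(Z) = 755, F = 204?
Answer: -1307694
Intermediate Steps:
-1306939 - h(F/(-1450)) = -1306939 - 1*755 = -1306939 - 755 = -1307694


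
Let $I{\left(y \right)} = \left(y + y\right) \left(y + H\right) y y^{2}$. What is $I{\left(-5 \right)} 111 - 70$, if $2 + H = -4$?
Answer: $-1526320$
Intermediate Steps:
$H = -6$ ($H = -2 - 4 = -6$)
$I{\left(y \right)} = 2 y^{4} \left(-6 + y\right)$ ($I{\left(y \right)} = \left(y + y\right) \left(y - 6\right) y y^{2} = 2 y \left(-6 + y\right) y y^{2} = 2 y^{2} \left(-6 + y\right) y^{2} = 2 y^{4} \left(-6 + y\right)$)
$I{\left(-5 \right)} 111 - 70 = 2 \left(-5\right)^{4} \left(-6 - 5\right) 111 - 70 = 2 \cdot 625 \left(-11\right) 111 - 70 = \left(-13750\right) 111 - 70 = -1526250 - 70 = -1526320$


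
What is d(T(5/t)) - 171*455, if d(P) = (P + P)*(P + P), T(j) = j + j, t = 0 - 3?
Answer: -699845/9 ≈ -77761.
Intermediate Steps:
t = -3
T(j) = 2*j
d(P) = 4*P² (d(P) = (2*P)*(2*P) = 4*P²)
d(T(5/t)) - 171*455 = 4*(2*(5/(-3)))² - 171*455 = 4*(2*(5*(-⅓)))² - 77805 = 4*(2*(-5/3))² - 77805 = 4*(-10/3)² - 77805 = 4*(100/9) - 77805 = 400/9 - 77805 = -699845/9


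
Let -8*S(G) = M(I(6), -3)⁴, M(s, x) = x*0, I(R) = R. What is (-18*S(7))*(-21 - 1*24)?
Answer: 0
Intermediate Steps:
M(s, x) = 0
S(G) = 0 (S(G) = -⅛*0⁴ = -⅛*0 = 0)
(-18*S(7))*(-21 - 1*24) = (-18*0)*(-21 - 1*24) = 0*(-21 - 24) = 0*(-45) = 0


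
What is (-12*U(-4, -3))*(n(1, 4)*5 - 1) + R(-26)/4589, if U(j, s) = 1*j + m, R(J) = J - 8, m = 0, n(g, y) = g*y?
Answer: 4185134/4589 ≈ 911.99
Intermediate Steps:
R(J) = -8 + J
U(j, s) = j (U(j, s) = 1*j + 0 = j + 0 = j)
(-12*U(-4, -3))*(n(1, 4)*5 - 1) + R(-26)/4589 = (-12*(-4))*((1*4)*5 - 1) + (-8 - 26)/4589 = 48*(4*5 - 1) - 34*1/4589 = 48*(20 - 1) - 34/4589 = 48*19 - 34/4589 = 912 - 34/4589 = 4185134/4589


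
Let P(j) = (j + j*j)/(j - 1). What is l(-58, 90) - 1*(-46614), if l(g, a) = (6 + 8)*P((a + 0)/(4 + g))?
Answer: 279649/6 ≈ 46608.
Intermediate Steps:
P(j) = (j + j**2)/(-1 + j)
l(g, a) = 14*a*(1 + a/(4 + g))/((-1 + a/(4 + g))*(4 + g)) (l(g, a) = (6 + 8)*(((a + 0)/(4 + g))*(1 + (a + 0)/(4 + g))/(-1 + (a + 0)/(4 + g))) = 14*((a/(4 + g))*(1 + a/(4 + g))/(-1 + a/(4 + g))) = 14*(a*(1 + a/(4 + g))/((-1 + a/(4 + g))*(4 + g))) = 14*a*(1 + a/(4 + g))/((-1 + a/(4 + g))*(4 + g)))
l(-58, 90) - 1*(-46614) = 14*90*(4 + 90 - 58)/((4 - 58)*(-4 + 90 - 1*(-58))) - 1*(-46614) = 14*90*36/(-54*(-4 + 90 + 58)) + 46614 = 14*90*(-1/54)*36/144 + 46614 = 14*90*(-1/54)*(1/144)*36 + 46614 = -35/6 + 46614 = 279649/6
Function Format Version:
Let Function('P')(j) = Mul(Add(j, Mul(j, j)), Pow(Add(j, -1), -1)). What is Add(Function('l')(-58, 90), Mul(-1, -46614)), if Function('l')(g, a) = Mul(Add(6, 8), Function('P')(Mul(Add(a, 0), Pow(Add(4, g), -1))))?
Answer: Rational(279649, 6) ≈ 46608.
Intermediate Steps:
Function('P')(j) = Mul(Pow(Add(-1, j), -1), Add(j, Pow(j, 2))) (Function('P')(j) = Mul(Add(j, Pow(j, 2)), Pow(Add(-1, j), -1)) = Mul(Pow(Add(-1, j), -1), Add(j, Pow(j, 2))))
Function('l')(g, a) = Mul(14, a, Pow(Add(-1, Mul(a, Pow(Add(4, g), -1))), -1), Pow(Add(4, g), -1), Add(1, Mul(a, Pow(Add(4, g), -1)))) (Function('l')(g, a) = Mul(Add(6, 8), Mul(Mul(Add(a, 0), Pow(Add(4, g), -1)), Pow(Add(-1, Mul(Add(a, 0), Pow(Add(4, g), -1))), -1), Add(1, Mul(Add(a, 0), Pow(Add(4, g), -1))))) = Mul(14, Mul(Mul(a, Pow(Add(4, g), -1)), Pow(Add(-1, Mul(a, Pow(Add(4, g), -1))), -1), Add(1, Mul(a, Pow(Add(4, g), -1))))) = Mul(14, Mul(a, Pow(Add(-1, Mul(a, Pow(Add(4, g), -1))), -1), Pow(Add(4, g), -1), Add(1, Mul(a, Pow(Add(4, g), -1))))) = Mul(14, a, Pow(Add(-1, Mul(a, Pow(Add(4, g), -1))), -1), Pow(Add(4, g), -1), Add(1, Mul(a, Pow(Add(4, g), -1)))))
Add(Function('l')(-58, 90), Mul(-1, -46614)) = Add(Mul(14, 90, Pow(Add(4, -58), -1), Pow(Add(-4, 90, Mul(-1, -58)), -1), Add(4, 90, -58)), Mul(-1, -46614)) = Add(Mul(14, 90, Pow(-54, -1), Pow(Add(-4, 90, 58), -1), 36), 46614) = Add(Mul(14, 90, Rational(-1, 54), Pow(144, -1), 36), 46614) = Add(Mul(14, 90, Rational(-1, 54), Rational(1, 144), 36), 46614) = Add(Rational(-35, 6), 46614) = Rational(279649, 6)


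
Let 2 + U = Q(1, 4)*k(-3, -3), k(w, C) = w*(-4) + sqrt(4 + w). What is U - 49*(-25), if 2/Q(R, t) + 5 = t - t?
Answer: 6089/5 ≈ 1217.8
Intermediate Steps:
Q(R, t) = -2/5 (Q(R, t) = 2/(-5 + (t - t)) = 2/(-5 + 0) = 2/(-5) = 2*(-1/5) = -2/5)
k(w, C) = sqrt(4 + w) - 4*w (k(w, C) = -4*w + sqrt(4 + w) = sqrt(4 + w) - 4*w)
U = -36/5 (U = -2 - 2*(sqrt(4 - 3) - 4*(-3))/5 = -2 - 2*(sqrt(1) + 12)/5 = -2 - 2*(1 + 12)/5 = -2 - 2/5*13 = -2 - 26/5 = -36/5 ≈ -7.2000)
U - 49*(-25) = -36/5 - 49*(-25) = -36/5 + 1225 = 6089/5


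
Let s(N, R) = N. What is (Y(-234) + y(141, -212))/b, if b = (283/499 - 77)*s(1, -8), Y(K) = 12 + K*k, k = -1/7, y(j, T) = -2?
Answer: -37924/66745 ≈ -0.56819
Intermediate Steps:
k = -⅐ (k = -1*⅐ = -⅐ ≈ -0.14286)
Y(K) = 12 - K/7 (Y(K) = 12 + K*(-⅐) = 12 - K/7)
b = -38140/499 (b = (283/499 - 77)*1 = -38140/499*1 = -38140/499 ≈ -76.433)
(Y(-234) + y(141, -212))/b = ((12 - ⅐*(-234)) - 2)/(-38140/499) = ((12 + 234/7) - 2)*(-499/38140) = (318/7 - 2)*(-499/38140) = (304/7)*(-499/38140) = -37924/66745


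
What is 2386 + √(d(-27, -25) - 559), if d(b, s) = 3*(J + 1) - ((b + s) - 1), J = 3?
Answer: 2386 + I*√494 ≈ 2386.0 + 22.226*I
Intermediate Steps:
d(b, s) = 13 - b - s (d(b, s) = 3*(3 + 1) - ((b + s) - 1) = 3*4 - (-1 + b + s) = 12 + (1 - b - s) = 13 - b - s)
2386 + √(d(-27, -25) - 559) = 2386 + √((13 - 1*(-27) - 1*(-25)) - 559) = 2386 + √((13 + 27 + 25) - 559) = 2386 + √(65 - 559) = 2386 + √(-494) = 2386 + I*√494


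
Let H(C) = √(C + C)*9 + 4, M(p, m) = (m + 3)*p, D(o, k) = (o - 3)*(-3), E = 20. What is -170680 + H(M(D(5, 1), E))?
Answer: -170676 + 18*I*√69 ≈ -1.7068e+5 + 149.52*I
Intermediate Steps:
D(o, k) = 9 - 3*o (D(o, k) = (-3 + o)*(-3) = 9 - 3*o)
M(p, m) = p*(3 + m) (M(p, m) = (3 + m)*p = p*(3 + m))
H(C) = 4 + 9*√2*√C (H(C) = √(2*C)*9 + 4 = (√2*√C)*9 + 4 = 9*√2*√C + 4 = 4 + 9*√2*√C)
-170680 + H(M(D(5, 1), E)) = -170680 + (4 + 9*√2*√((9 - 3*5)*(3 + 20))) = -170680 + (4 + 9*√2*√((9 - 15)*23)) = -170680 + (4 + 9*√2*√(-6*23)) = -170680 + (4 + 9*√2*√(-138)) = -170680 + (4 + 9*√2*(I*√138)) = -170680 + (4 + 18*I*√69) = -170676 + 18*I*√69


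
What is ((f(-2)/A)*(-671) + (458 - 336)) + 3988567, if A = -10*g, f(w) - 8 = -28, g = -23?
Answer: 91741189/23 ≈ 3.9887e+6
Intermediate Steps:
f(w) = -20 (f(w) = 8 - 28 = -20)
A = 230 (A = -10*(-23) = 230)
((f(-2)/A)*(-671) + (458 - 336)) + 3988567 = (-20/230*(-671) + (458 - 336)) + 3988567 = (-20*1/230*(-671) + 122) + 3988567 = (-2/23*(-671) + 122) + 3988567 = (1342/23 + 122) + 3988567 = 4148/23 + 3988567 = 91741189/23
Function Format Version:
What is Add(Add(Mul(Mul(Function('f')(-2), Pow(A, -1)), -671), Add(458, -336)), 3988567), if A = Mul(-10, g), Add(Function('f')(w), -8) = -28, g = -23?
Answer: Rational(91741189, 23) ≈ 3.9887e+6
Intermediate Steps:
Function('f')(w) = -20 (Function('f')(w) = Add(8, -28) = -20)
A = 230 (A = Mul(-10, -23) = 230)
Add(Add(Mul(Mul(Function('f')(-2), Pow(A, -1)), -671), Add(458, -336)), 3988567) = Add(Add(Mul(Mul(-20, Pow(230, -1)), -671), Add(458, -336)), 3988567) = Add(Add(Mul(Mul(-20, Rational(1, 230)), -671), 122), 3988567) = Add(Add(Mul(Rational(-2, 23), -671), 122), 3988567) = Add(Add(Rational(1342, 23), 122), 3988567) = Add(Rational(4148, 23), 3988567) = Rational(91741189, 23)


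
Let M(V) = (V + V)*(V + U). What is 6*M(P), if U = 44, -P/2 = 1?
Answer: -1008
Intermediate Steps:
P = -2 (P = -2*1 = -2)
M(V) = 2*V*(44 + V) (M(V) = (V + V)*(V + 44) = (2*V)*(44 + V) = 2*V*(44 + V))
6*M(P) = 6*(2*(-2)*(44 - 2)) = 6*(2*(-2)*42) = 6*(-168) = -1008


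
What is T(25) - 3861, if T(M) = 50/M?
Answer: -3859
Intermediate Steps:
T(25) - 3861 = 50/25 - 3861 = 50*(1/25) - 3861 = 2 - 3861 = -3859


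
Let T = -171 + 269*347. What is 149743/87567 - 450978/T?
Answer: -12769467865/4079396262 ≈ -3.1302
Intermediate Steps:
T = 93172 (T = -171 + 93343 = 93172)
149743/87567 - 450978/T = 149743/87567 - 450978/93172 = 149743*(1/87567) - 450978*1/93172 = 149743/87567 - 225489/46586 = -12769467865/4079396262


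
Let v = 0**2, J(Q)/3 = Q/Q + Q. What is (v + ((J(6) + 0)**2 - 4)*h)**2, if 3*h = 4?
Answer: 3055504/9 ≈ 3.3950e+5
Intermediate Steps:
h = 4/3 (h = (1/3)*4 = 4/3 ≈ 1.3333)
J(Q) = 3 + 3*Q (J(Q) = 3*(Q/Q + Q) = 3*(1 + Q) = 3 + 3*Q)
v = 0
(v + ((J(6) + 0)**2 - 4)*h)**2 = (0 + (((3 + 3*6) + 0)**2 - 4)*(4/3))**2 = (0 + (((3 + 18) + 0)**2 - 4)*(4/3))**2 = (0 + ((21 + 0)**2 - 4)*(4/3))**2 = (0 + (21**2 - 4)*(4/3))**2 = (0 + (441 - 4)*(4/3))**2 = (0 + 437*(4/3))**2 = (0 + 1748/3)**2 = (1748/3)**2 = 3055504/9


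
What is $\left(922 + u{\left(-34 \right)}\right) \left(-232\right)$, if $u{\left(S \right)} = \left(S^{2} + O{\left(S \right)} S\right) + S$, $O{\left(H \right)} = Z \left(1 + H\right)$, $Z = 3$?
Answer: $-1255120$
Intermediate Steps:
$O{\left(H \right)} = 3 + 3 H$ ($O{\left(H \right)} = 3 \left(1 + H\right) = 3 + 3 H$)
$u{\left(S \right)} = S + S^{2} + S \left(3 + 3 S\right)$ ($u{\left(S \right)} = \left(S^{2} + \left(3 + 3 S\right) S\right) + S = \left(S^{2} + S \left(3 + 3 S\right)\right) + S = S + S^{2} + S \left(3 + 3 S\right)$)
$\left(922 + u{\left(-34 \right)}\right) \left(-232\right) = \left(922 + 4 \left(-34\right) \left(1 - 34\right)\right) \left(-232\right) = \left(922 + 4 \left(-34\right) \left(-33\right)\right) \left(-232\right) = \left(922 + 4488\right) \left(-232\right) = 5410 \left(-232\right) = -1255120$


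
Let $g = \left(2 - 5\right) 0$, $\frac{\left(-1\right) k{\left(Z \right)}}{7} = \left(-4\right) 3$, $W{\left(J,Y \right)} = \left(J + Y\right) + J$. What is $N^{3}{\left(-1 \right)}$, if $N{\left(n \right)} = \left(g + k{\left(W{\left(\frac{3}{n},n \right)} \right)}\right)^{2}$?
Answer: $351298031616$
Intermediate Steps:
$W{\left(J,Y \right)} = Y + 2 J$
$k{\left(Z \right)} = 84$ ($k{\left(Z \right)} = - 7 \left(\left(-4\right) 3\right) = \left(-7\right) \left(-12\right) = 84$)
$g = 0$ ($g = \left(2 - 5\right) 0 = \left(-3\right) 0 = 0$)
$N{\left(n \right)} = 7056$ ($N{\left(n \right)} = \left(0 + 84\right)^{2} = 84^{2} = 7056$)
$N^{3}{\left(-1 \right)} = 7056^{3} = 351298031616$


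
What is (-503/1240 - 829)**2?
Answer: 1057736142369/1537600 ≈ 6.8791e+5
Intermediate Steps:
(-503/1240 - 829)**2 = (-1028463/1240)**2 = 1057736142369/1537600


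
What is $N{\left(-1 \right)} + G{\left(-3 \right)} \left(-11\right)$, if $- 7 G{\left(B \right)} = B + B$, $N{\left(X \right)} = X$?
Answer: $- \frac{73}{7} \approx -10.429$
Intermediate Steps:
$G{\left(B \right)} = - \frac{2 B}{7}$ ($G{\left(B \right)} = - \frac{B + B}{7} = - \frac{2 B}{7}$)
$N{\left(-1 \right)} + G{\left(-3 \right)} \left(-11\right) = -1 + \left(- \frac{2}{7}\right) \left(-3\right) \left(-11\right) = -1 + \frac{6}{7} \left(-11\right) = -1 - \frac{66}{7} = - \frac{73}{7}$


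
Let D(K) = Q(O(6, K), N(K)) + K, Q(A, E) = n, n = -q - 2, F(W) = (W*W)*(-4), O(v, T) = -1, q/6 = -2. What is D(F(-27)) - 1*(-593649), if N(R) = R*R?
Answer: 590743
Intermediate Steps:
q = -12 (q = 6*(-2) = -12)
N(R) = R**2
F(W) = -4*W**2 (F(W) = W**2*(-4) = -4*W**2)
n = 10 (n = -1*(-12) - 2 = 12 - 2 = 10)
Q(A, E) = 10
D(K) = 10 + K
D(F(-27)) - 1*(-593649) = (10 - 4*(-27)**2) - 1*(-593649) = (10 - 4*729) + 593649 = (10 - 2916) + 593649 = -2906 + 593649 = 590743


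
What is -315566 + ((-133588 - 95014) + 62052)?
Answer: -482116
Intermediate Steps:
-315566 + ((-133588 - 95014) + 62052) = -315566 + (-228602 + 62052) = -315566 - 166550 = -482116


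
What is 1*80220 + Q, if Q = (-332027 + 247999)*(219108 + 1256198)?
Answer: -123966932348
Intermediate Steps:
Q = -123967012568 (Q = -84028*1475306 = -123967012568)
1*80220 + Q = 1*80220 - 123967012568 = 80220 - 123967012568 = -123966932348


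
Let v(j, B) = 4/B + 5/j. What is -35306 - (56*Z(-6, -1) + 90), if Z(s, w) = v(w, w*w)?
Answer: -35340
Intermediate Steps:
Z(s, w) = 4/w² + 5/w (Z(s, w) = 4/((w*w)) + 5/w = 4/(w²) + 5/w = 4/w² + 5/w)
-35306 - (56*Z(-6, -1) + 90) = -35306 - (56*((4 + 5*(-1))/(-1)²) + 90) = -35306 - (56*(1*(4 - 5)) + 90) = -35306 - (56*(1*(-1)) + 90) = -35306 - (56*(-1) + 90) = -35306 - (-56 + 90) = -35306 - 1*34 = -35306 - 34 = -35340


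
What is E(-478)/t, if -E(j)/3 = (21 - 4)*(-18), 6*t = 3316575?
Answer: 1836/1105525 ≈ 0.0016607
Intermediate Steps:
t = 1105525/2 (t = (⅙)*3316575 = 1105525/2 ≈ 5.5276e+5)
E(j) = 918 (E(j) = -3*(21 - 4)*(-18) = -51*(-18) = -3*(-306) = 918)
E(-478)/t = 918/(1105525/2) = 918*(2/1105525) = 1836/1105525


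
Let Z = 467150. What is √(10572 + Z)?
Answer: √477722 ≈ 691.17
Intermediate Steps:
√(10572 + Z) = √(10572 + 467150) = √477722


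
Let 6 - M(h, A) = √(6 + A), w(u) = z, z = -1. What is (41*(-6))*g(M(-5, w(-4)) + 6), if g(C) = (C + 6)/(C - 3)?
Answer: -19311/38 - 1107*√5/38 ≈ -573.32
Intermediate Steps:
w(u) = -1
M(h, A) = 6 - √(6 + A)
g(C) = (6 + C)/(-3 + C)
(41*(-6))*g(M(-5, w(-4)) + 6) = (41*(-6))*((6 + ((6 - √(6 - 1)) + 6))/(-3 + ((6 - √(6 - 1)) + 6))) = -246*(6 + ((6 - √5) + 6))/(-3 + ((6 - √5) + 6)) = -246*(6 + (12 - √5))/(-3 + (12 - √5)) = -246*(18 - √5)/(9 - √5)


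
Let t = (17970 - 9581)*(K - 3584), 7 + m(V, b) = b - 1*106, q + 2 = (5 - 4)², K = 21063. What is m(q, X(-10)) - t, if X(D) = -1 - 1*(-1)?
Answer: -146631444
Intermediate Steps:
X(D) = 0 (X(D) = -1 + 1 = 0)
q = -1 (q = -2 + (5 - 4)² = -2 + 1² = -2 + 1 = -1)
m(V, b) = -113 + b (m(V, b) = -7 + (b - 1*106) = -7 + (b - 106) = -7 + (-106 + b) = -113 + b)
t = 146631331 (t = (17970 - 9581)*(21063 - 3584) = 8389*17479 = 146631331)
m(q, X(-10)) - t = (-113 + 0) - 1*146631331 = -113 - 146631331 = -146631444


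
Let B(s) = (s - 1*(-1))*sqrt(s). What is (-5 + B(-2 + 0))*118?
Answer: -590 - 118*I*sqrt(2) ≈ -590.0 - 166.88*I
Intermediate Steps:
B(s) = sqrt(s)*(1 + s) (B(s) = (s + 1)*sqrt(s) = (1 + s)*sqrt(s) = sqrt(s)*(1 + s))
(-5 + B(-2 + 0))*118 = (-5 + sqrt(-2 + 0)*(1 + (-2 + 0)))*118 = (-5 + sqrt(-2)*(1 - 2))*118 = (-5 + (I*sqrt(2))*(-1))*118 = (-5 - I*sqrt(2))*118 = -590 - 118*I*sqrt(2)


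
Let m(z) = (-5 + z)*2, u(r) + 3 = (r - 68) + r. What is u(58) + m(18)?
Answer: 71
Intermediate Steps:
u(r) = -71 + 2*r (u(r) = -3 + ((r - 68) + r) = -3 + ((-68 + r) + r) = -3 + (-68 + 2*r) = -71 + 2*r)
m(z) = -10 + 2*z
u(58) + m(18) = (-71 + 2*58) + (-10 + 2*18) = (-71 + 116) + (-10 + 36) = 45 + 26 = 71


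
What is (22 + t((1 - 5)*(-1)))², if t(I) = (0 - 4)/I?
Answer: 441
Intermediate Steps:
t(I) = -4/I
(22 + t((1 - 5)*(-1)))² = (22 - 4*(-1/(1 - 5)))² = (22 - 4/((-4*(-1))))² = (22 - 4/4)² = (22 - 4*¼)² = (22 - 1)² = 21² = 441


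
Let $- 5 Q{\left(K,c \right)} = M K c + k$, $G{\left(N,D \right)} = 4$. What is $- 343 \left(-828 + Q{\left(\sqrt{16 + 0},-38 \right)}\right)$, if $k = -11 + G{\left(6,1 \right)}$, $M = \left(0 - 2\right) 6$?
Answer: $\frac{2043251}{5} \approx 4.0865 \cdot 10^{5}$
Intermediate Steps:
$M = -12$ ($M = \left(-2\right) 6 = -12$)
$k = -7$ ($k = -11 + 4 = -7$)
$Q{\left(K,c \right)} = \frac{7}{5} + \frac{12 K c}{5}$ ($Q{\left(K,c \right)} = - \frac{- 12 K c - 7}{5} = - \frac{-7 - 12 K c}{5} = \frac{7}{5} + \frac{12 K c}{5}$)
$- 343 \left(-828 + Q{\left(\sqrt{16 + 0},-38 \right)}\right) = - 343 \left(-828 + \left(\frac{7}{5} + \frac{12}{5} \sqrt{16 + 0} \left(-38\right)\right)\right) = - 343 \left(-828 + \left(\frac{7}{5} + \frac{12}{5} \sqrt{16} \left(-38\right)\right)\right) = - 343 \left(-828 + \left(\frac{7}{5} + \frac{12}{5} \cdot 4 \left(-38\right)\right)\right) = - 343 \left(-828 + \left(\frac{7}{5} - \frac{1824}{5}\right)\right) = - 343 \left(-828 - \frac{1817}{5}\right) = \left(-343\right) \left(- \frac{5957}{5}\right) = \frac{2043251}{5}$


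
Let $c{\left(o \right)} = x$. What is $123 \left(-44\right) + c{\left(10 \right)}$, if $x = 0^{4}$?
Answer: $-5412$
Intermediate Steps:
$x = 0$
$c{\left(o \right)} = 0$
$123 \left(-44\right) + c{\left(10 \right)} = 123 \left(-44\right) + 0 = -5412 + 0 = -5412$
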